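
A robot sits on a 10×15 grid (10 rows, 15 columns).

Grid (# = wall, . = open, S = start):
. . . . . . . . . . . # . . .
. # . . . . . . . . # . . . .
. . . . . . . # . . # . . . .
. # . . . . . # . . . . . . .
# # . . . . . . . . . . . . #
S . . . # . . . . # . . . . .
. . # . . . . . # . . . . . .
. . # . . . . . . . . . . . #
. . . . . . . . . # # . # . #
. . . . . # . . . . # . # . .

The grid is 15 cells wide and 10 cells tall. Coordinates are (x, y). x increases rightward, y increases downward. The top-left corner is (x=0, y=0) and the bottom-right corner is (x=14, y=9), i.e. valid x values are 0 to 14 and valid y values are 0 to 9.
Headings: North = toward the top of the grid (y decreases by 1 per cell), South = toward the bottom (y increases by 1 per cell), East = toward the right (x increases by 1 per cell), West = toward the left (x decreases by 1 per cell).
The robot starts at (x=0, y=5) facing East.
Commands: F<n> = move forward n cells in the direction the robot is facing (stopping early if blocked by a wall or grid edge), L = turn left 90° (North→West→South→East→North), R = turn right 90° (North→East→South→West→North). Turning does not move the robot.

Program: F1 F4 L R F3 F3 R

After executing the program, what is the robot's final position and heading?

Start: (x=0, y=5), facing East
  F1: move forward 1, now at (x=1, y=5)
  F4: move forward 2/4 (blocked), now at (x=3, y=5)
  L: turn left, now facing North
  R: turn right, now facing East
  F3: move forward 0/3 (blocked), now at (x=3, y=5)
  F3: move forward 0/3 (blocked), now at (x=3, y=5)
  R: turn right, now facing South
Final: (x=3, y=5), facing South

Answer: Final position: (x=3, y=5), facing South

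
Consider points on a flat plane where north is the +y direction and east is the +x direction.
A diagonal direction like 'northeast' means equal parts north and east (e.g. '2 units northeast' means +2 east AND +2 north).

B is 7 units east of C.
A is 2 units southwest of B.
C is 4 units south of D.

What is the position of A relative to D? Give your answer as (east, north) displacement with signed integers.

Answer: A is at (east=5, north=-6) relative to D.

Derivation:
Place D at the origin (east=0, north=0).
  C is 4 units south of D: delta (east=+0, north=-4); C at (east=0, north=-4).
  B is 7 units east of C: delta (east=+7, north=+0); B at (east=7, north=-4).
  A is 2 units southwest of B: delta (east=-2, north=-2); A at (east=5, north=-6).
Therefore A relative to D: (east=5, north=-6).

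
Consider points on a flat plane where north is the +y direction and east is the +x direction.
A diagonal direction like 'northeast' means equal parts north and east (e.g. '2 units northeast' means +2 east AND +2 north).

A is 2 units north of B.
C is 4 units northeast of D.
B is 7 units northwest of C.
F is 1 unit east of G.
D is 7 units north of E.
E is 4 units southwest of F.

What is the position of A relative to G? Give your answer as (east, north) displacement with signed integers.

Place G at the origin (east=0, north=0).
  F is 1 unit east of G: delta (east=+1, north=+0); F at (east=1, north=0).
  E is 4 units southwest of F: delta (east=-4, north=-4); E at (east=-3, north=-4).
  D is 7 units north of E: delta (east=+0, north=+7); D at (east=-3, north=3).
  C is 4 units northeast of D: delta (east=+4, north=+4); C at (east=1, north=7).
  B is 7 units northwest of C: delta (east=-7, north=+7); B at (east=-6, north=14).
  A is 2 units north of B: delta (east=+0, north=+2); A at (east=-6, north=16).
Therefore A relative to G: (east=-6, north=16).

Answer: A is at (east=-6, north=16) relative to G.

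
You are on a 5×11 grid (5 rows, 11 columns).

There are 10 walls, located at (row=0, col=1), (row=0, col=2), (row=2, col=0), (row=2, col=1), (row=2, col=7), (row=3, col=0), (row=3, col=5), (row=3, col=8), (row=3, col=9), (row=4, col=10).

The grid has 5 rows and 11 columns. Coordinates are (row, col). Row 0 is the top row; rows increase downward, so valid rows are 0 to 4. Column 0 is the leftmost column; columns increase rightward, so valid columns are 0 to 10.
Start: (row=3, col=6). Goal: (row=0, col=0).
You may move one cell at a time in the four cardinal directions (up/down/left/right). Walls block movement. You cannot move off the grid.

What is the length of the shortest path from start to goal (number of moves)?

Answer: Shortest path length: 9

Derivation:
BFS from (row=3, col=6) until reaching (row=0, col=0):
  Distance 0: (row=3, col=6)
  Distance 1: (row=2, col=6), (row=3, col=7), (row=4, col=6)
  Distance 2: (row=1, col=6), (row=2, col=5), (row=4, col=5), (row=4, col=7)
  Distance 3: (row=0, col=6), (row=1, col=5), (row=1, col=7), (row=2, col=4), (row=4, col=4), (row=4, col=8)
  Distance 4: (row=0, col=5), (row=0, col=7), (row=1, col=4), (row=1, col=8), (row=2, col=3), (row=3, col=4), (row=4, col=3), (row=4, col=9)
  Distance 5: (row=0, col=4), (row=0, col=8), (row=1, col=3), (row=1, col=9), (row=2, col=2), (row=2, col=8), (row=3, col=3), (row=4, col=2)
  Distance 6: (row=0, col=3), (row=0, col=9), (row=1, col=2), (row=1, col=10), (row=2, col=9), (row=3, col=2), (row=4, col=1)
  Distance 7: (row=0, col=10), (row=1, col=1), (row=2, col=10), (row=3, col=1), (row=4, col=0)
  Distance 8: (row=1, col=0), (row=3, col=10)
  Distance 9: (row=0, col=0)  <- goal reached here
One shortest path (9 moves): (row=3, col=6) -> (row=2, col=6) -> (row=2, col=5) -> (row=2, col=4) -> (row=2, col=3) -> (row=2, col=2) -> (row=1, col=2) -> (row=1, col=1) -> (row=1, col=0) -> (row=0, col=0)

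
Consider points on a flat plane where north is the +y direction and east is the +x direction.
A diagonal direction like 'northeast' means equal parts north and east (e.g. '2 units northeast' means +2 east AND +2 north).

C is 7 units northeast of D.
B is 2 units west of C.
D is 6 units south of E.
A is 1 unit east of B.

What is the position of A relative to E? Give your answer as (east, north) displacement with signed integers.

Place E at the origin (east=0, north=0).
  D is 6 units south of E: delta (east=+0, north=-6); D at (east=0, north=-6).
  C is 7 units northeast of D: delta (east=+7, north=+7); C at (east=7, north=1).
  B is 2 units west of C: delta (east=-2, north=+0); B at (east=5, north=1).
  A is 1 unit east of B: delta (east=+1, north=+0); A at (east=6, north=1).
Therefore A relative to E: (east=6, north=1).

Answer: A is at (east=6, north=1) relative to E.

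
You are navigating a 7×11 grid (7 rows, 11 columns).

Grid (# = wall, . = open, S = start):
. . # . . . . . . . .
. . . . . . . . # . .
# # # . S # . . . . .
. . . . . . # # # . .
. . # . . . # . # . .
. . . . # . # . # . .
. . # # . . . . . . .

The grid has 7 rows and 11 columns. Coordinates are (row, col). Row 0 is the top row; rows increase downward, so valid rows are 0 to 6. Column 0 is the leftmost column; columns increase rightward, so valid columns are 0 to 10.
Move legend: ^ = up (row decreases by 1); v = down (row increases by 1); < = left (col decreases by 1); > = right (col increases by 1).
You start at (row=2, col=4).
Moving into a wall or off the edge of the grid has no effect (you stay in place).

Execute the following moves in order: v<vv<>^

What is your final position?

Answer: Final position: (row=4, col=3)

Derivation:
Start: (row=2, col=4)
  v (down): (row=2, col=4) -> (row=3, col=4)
  < (left): (row=3, col=4) -> (row=3, col=3)
  v (down): (row=3, col=3) -> (row=4, col=3)
  v (down): (row=4, col=3) -> (row=5, col=3)
  < (left): (row=5, col=3) -> (row=5, col=2)
  > (right): (row=5, col=2) -> (row=5, col=3)
  ^ (up): (row=5, col=3) -> (row=4, col=3)
Final: (row=4, col=3)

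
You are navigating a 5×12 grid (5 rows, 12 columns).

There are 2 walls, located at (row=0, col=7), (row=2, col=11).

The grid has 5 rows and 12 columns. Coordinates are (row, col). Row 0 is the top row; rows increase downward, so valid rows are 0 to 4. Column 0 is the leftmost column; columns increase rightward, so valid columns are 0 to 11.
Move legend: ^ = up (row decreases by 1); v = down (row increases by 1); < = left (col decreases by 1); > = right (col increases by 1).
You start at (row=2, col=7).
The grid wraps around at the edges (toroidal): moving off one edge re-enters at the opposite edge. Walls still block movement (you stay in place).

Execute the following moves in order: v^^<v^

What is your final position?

Start: (row=2, col=7)
  v (down): (row=2, col=7) -> (row=3, col=7)
  ^ (up): (row=3, col=7) -> (row=2, col=7)
  ^ (up): (row=2, col=7) -> (row=1, col=7)
  < (left): (row=1, col=7) -> (row=1, col=6)
  v (down): (row=1, col=6) -> (row=2, col=6)
  ^ (up): (row=2, col=6) -> (row=1, col=6)
Final: (row=1, col=6)

Answer: Final position: (row=1, col=6)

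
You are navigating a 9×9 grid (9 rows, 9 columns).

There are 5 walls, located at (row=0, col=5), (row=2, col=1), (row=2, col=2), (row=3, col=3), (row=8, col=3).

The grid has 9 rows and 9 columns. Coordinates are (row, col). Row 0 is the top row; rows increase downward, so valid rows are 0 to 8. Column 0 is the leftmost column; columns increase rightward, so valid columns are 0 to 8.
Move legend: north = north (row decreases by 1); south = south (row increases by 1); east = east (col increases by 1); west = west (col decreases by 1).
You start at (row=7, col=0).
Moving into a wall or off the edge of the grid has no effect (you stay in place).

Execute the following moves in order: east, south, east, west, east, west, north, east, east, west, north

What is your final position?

Start: (row=7, col=0)
  east (east): (row=7, col=0) -> (row=7, col=1)
  south (south): (row=7, col=1) -> (row=8, col=1)
  east (east): (row=8, col=1) -> (row=8, col=2)
  west (west): (row=8, col=2) -> (row=8, col=1)
  east (east): (row=8, col=1) -> (row=8, col=2)
  west (west): (row=8, col=2) -> (row=8, col=1)
  north (north): (row=8, col=1) -> (row=7, col=1)
  east (east): (row=7, col=1) -> (row=7, col=2)
  east (east): (row=7, col=2) -> (row=7, col=3)
  west (west): (row=7, col=3) -> (row=7, col=2)
  north (north): (row=7, col=2) -> (row=6, col=2)
Final: (row=6, col=2)

Answer: Final position: (row=6, col=2)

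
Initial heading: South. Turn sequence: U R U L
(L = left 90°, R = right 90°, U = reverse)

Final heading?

Start: South
  U (U-turn (180°)) -> North
  R (right (90° clockwise)) -> East
  U (U-turn (180°)) -> West
  L (left (90° counter-clockwise)) -> South
Final: South

Answer: Final heading: South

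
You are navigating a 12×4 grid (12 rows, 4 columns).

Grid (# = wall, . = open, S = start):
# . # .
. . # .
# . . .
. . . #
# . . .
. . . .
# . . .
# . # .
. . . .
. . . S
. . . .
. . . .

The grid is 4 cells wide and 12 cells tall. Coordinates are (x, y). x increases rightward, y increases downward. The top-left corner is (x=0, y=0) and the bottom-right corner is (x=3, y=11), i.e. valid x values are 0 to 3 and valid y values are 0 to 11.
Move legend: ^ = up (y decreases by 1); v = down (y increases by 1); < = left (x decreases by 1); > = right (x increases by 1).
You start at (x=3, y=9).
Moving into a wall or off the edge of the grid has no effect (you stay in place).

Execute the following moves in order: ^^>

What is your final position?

Start: (x=3, y=9)
  ^ (up): (x=3, y=9) -> (x=3, y=8)
  ^ (up): (x=3, y=8) -> (x=3, y=7)
  > (right): blocked, stay at (x=3, y=7)
Final: (x=3, y=7)

Answer: Final position: (x=3, y=7)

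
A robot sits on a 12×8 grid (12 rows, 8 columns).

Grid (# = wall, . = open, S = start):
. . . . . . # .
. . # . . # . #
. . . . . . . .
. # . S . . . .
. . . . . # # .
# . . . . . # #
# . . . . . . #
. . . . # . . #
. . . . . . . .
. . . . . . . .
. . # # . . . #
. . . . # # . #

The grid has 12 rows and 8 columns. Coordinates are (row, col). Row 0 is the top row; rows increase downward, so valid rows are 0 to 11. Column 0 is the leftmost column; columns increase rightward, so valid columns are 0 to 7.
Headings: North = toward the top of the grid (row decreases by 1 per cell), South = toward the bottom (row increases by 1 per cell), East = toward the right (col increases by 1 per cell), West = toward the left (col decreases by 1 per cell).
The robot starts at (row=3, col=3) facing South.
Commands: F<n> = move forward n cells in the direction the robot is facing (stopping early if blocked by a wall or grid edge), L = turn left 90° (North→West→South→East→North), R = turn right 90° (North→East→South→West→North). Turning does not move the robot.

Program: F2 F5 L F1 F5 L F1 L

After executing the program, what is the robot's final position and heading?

Start: (row=3, col=3), facing South
  F2: move forward 2, now at (row=5, col=3)
  F5: move forward 4/5 (blocked), now at (row=9, col=3)
  L: turn left, now facing East
  F1: move forward 1, now at (row=9, col=4)
  F5: move forward 3/5 (blocked), now at (row=9, col=7)
  L: turn left, now facing North
  F1: move forward 1, now at (row=8, col=7)
  L: turn left, now facing West
Final: (row=8, col=7), facing West

Answer: Final position: (row=8, col=7), facing West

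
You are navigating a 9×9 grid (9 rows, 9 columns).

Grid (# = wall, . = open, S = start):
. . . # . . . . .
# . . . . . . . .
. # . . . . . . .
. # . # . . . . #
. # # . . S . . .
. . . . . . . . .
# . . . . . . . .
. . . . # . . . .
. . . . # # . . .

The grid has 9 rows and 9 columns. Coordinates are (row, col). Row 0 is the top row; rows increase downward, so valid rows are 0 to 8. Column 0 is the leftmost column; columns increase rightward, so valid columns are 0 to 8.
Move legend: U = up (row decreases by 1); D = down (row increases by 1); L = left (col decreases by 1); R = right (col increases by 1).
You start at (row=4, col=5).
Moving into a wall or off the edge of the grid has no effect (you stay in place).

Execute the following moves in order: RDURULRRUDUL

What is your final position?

Answer: Final position: (row=2, col=6)

Derivation:
Start: (row=4, col=5)
  R (right): (row=4, col=5) -> (row=4, col=6)
  D (down): (row=4, col=6) -> (row=5, col=6)
  U (up): (row=5, col=6) -> (row=4, col=6)
  R (right): (row=4, col=6) -> (row=4, col=7)
  U (up): (row=4, col=7) -> (row=3, col=7)
  L (left): (row=3, col=7) -> (row=3, col=6)
  R (right): (row=3, col=6) -> (row=3, col=7)
  R (right): blocked, stay at (row=3, col=7)
  U (up): (row=3, col=7) -> (row=2, col=7)
  D (down): (row=2, col=7) -> (row=3, col=7)
  U (up): (row=3, col=7) -> (row=2, col=7)
  L (left): (row=2, col=7) -> (row=2, col=6)
Final: (row=2, col=6)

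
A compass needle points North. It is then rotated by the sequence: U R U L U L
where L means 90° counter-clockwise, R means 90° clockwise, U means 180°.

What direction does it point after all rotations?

Answer: Final heading: East

Derivation:
Start: North
  U (U-turn (180°)) -> South
  R (right (90° clockwise)) -> West
  U (U-turn (180°)) -> East
  L (left (90° counter-clockwise)) -> North
  U (U-turn (180°)) -> South
  L (left (90° counter-clockwise)) -> East
Final: East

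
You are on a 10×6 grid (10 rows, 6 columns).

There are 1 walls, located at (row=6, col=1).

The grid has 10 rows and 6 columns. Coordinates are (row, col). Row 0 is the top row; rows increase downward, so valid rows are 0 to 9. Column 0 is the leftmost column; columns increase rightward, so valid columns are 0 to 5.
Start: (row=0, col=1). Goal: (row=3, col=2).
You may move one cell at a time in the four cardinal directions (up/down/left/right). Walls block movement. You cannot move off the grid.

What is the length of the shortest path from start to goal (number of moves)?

BFS from (row=0, col=1) until reaching (row=3, col=2):
  Distance 0: (row=0, col=1)
  Distance 1: (row=0, col=0), (row=0, col=2), (row=1, col=1)
  Distance 2: (row=0, col=3), (row=1, col=0), (row=1, col=2), (row=2, col=1)
  Distance 3: (row=0, col=4), (row=1, col=3), (row=2, col=0), (row=2, col=2), (row=3, col=1)
  Distance 4: (row=0, col=5), (row=1, col=4), (row=2, col=3), (row=3, col=0), (row=3, col=2), (row=4, col=1)  <- goal reached here
One shortest path (4 moves): (row=0, col=1) -> (row=0, col=2) -> (row=1, col=2) -> (row=2, col=2) -> (row=3, col=2)

Answer: Shortest path length: 4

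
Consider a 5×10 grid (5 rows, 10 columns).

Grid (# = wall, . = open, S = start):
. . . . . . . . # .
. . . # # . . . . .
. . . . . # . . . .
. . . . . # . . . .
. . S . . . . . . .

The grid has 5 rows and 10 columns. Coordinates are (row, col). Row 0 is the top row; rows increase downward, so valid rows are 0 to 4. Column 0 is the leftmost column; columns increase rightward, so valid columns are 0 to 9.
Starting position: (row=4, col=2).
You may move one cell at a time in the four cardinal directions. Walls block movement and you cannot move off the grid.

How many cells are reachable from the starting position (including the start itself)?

Answer: Reachable cells: 45

Derivation:
BFS flood-fill from (row=4, col=2):
  Distance 0: (row=4, col=2)
  Distance 1: (row=3, col=2), (row=4, col=1), (row=4, col=3)
  Distance 2: (row=2, col=2), (row=3, col=1), (row=3, col=3), (row=4, col=0), (row=4, col=4)
  Distance 3: (row=1, col=2), (row=2, col=1), (row=2, col=3), (row=3, col=0), (row=3, col=4), (row=4, col=5)
  Distance 4: (row=0, col=2), (row=1, col=1), (row=2, col=0), (row=2, col=4), (row=4, col=6)
  Distance 5: (row=0, col=1), (row=0, col=3), (row=1, col=0), (row=3, col=6), (row=4, col=7)
  Distance 6: (row=0, col=0), (row=0, col=4), (row=2, col=6), (row=3, col=7), (row=4, col=8)
  Distance 7: (row=0, col=5), (row=1, col=6), (row=2, col=7), (row=3, col=8), (row=4, col=9)
  Distance 8: (row=0, col=6), (row=1, col=5), (row=1, col=7), (row=2, col=8), (row=3, col=9)
  Distance 9: (row=0, col=7), (row=1, col=8), (row=2, col=9)
  Distance 10: (row=1, col=9)
  Distance 11: (row=0, col=9)
Total reachable: 45 (grid has 45 open cells total)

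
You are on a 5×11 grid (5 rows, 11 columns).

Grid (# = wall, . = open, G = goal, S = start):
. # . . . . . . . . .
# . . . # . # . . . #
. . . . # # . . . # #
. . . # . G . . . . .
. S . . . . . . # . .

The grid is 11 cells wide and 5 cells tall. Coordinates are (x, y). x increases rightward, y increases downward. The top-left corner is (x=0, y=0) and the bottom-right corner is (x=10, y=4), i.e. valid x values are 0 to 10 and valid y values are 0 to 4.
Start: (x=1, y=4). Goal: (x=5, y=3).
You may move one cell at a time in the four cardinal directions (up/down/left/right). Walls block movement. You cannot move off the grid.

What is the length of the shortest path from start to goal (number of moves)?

BFS from (x=1, y=4) until reaching (x=5, y=3):
  Distance 0: (x=1, y=4)
  Distance 1: (x=1, y=3), (x=0, y=4), (x=2, y=4)
  Distance 2: (x=1, y=2), (x=0, y=3), (x=2, y=3), (x=3, y=4)
  Distance 3: (x=1, y=1), (x=0, y=2), (x=2, y=2), (x=4, y=4)
  Distance 4: (x=2, y=1), (x=3, y=2), (x=4, y=3), (x=5, y=4)
  Distance 5: (x=2, y=0), (x=3, y=1), (x=5, y=3), (x=6, y=4)  <- goal reached here
One shortest path (5 moves): (x=1, y=4) -> (x=2, y=4) -> (x=3, y=4) -> (x=4, y=4) -> (x=5, y=4) -> (x=5, y=3)

Answer: Shortest path length: 5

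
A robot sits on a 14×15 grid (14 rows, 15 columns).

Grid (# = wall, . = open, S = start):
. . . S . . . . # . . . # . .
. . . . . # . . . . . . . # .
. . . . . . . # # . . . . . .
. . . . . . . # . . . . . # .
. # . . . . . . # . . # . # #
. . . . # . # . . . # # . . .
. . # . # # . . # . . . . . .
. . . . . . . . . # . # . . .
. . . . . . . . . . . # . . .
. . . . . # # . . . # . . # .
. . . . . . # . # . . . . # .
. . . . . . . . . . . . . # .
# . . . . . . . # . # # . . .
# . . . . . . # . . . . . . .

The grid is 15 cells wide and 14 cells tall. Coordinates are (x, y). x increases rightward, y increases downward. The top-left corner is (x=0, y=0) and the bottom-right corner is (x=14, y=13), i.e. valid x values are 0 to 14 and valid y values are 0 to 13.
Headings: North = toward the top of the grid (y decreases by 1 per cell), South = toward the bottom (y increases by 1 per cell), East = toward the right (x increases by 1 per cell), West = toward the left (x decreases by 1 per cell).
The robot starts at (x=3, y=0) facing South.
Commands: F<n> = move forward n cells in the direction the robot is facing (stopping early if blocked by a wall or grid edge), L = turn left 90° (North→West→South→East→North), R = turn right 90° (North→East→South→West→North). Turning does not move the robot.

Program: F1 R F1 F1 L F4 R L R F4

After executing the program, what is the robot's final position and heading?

Answer: Final position: (x=0, y=3), facing West

Derivation:
Start: (x=3, y=0), facing South
  F1: move forward 1, now at (x=3, y=1)
  R: turn right, now facing West
  F1: move forward 1, now at (x=2, y=1)
  F1: move forward 1, now at (x=1, y=1)
  L: turn left, now facing South
  F4: move forward 2/4 (blocked), now at (x=1, y=3)
  R: turn right, now facing West
  L: turn left, now facing South
  R: turn right, now facing West
  F4: move forward 1/4 (blocked), now at (x=0, y=3)
Final: (x=0, y=3), facing West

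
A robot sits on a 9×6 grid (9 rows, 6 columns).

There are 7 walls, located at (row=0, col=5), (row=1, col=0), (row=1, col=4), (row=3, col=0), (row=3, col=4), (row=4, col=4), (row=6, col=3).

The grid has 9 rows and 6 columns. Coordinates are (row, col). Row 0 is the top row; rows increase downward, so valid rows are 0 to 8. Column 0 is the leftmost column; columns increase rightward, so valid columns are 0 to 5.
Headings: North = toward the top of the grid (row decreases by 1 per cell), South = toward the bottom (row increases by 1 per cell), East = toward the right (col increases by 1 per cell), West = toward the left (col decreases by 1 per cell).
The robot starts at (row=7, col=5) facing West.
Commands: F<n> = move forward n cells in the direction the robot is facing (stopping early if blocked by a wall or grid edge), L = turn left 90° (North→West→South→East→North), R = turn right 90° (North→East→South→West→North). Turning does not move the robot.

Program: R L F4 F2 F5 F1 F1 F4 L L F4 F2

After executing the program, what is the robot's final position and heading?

Answer: Final position: (row=7, col=5), facing East

Derivation:
Start: (row=7, col=5), facing West
  R: turn right, now facing North
  L: turn left, now facing West
  F4: move forward 4, now at (row=7, col=1)
  F2: move forward 1/2 (blocked), now at (row=7, col=0)
  F5: move forward 0/5 (blocked), now at (row=7, col=0)
  F1: move forward 0/1 (blocked), now at (row=7, col=0)
  F1: move forward 0/1 (blocked), now at (row=7, col=0)
  F4: move forward 0/4 (blocked), now at (row=7, col=0)
  L: turn left, now facing South
  L: turn left, now facing East
  F4: move forward 4, now at (row=7, col=4)
  F2: move forward 1/2 (blocked), now at (row=7, col=5)
Final: (row=7, col=5), facing East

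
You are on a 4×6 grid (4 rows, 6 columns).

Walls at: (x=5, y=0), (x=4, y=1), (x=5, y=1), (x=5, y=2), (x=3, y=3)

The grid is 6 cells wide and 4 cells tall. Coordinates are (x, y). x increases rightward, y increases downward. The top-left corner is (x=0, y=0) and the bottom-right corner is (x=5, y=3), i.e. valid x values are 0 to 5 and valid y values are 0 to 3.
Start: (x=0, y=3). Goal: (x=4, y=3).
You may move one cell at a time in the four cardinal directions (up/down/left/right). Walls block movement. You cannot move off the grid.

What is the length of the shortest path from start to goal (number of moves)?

Answer: Shortest path length: 6

Derivation:
BFS from (x=0, y=3) until reaching (x=4, y=3):
  Distance 0: (x=0, y=3)
  Distance 1: (x=0, y=2), (x=1, y=3)
  Distance 2: (x=0, y=1), (x=1, y=2), (x=2, y=3)
  Distance 3: (x=0, y=0), (x=1, y=1), (x=2, y=2)
  Distance 4: (x=1, y=0), (x=2, y=1), (x=3, y=2)
  Distance 5: (x=2, y=0), (x=3, y=1), (x=4, y=2)
  Distance 6: (x=3, y=0), (x=4, y=3)  <- goal reached here
One shortest path (6 moves): (x=0, y=3) -> (x=1, y=3) -> (x=2, y=3) -> (x=2, y=2) -> (x=3, y=2) -> (x=4, y=2) -> (x=4, y=3)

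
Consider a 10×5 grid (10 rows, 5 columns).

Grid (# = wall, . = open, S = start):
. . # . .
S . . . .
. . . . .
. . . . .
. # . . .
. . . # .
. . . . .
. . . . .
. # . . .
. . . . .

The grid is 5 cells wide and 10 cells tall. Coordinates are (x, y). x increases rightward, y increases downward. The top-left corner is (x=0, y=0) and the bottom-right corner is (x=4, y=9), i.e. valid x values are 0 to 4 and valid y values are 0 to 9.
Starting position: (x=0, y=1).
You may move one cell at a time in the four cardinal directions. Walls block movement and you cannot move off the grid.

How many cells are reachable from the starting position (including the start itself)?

Answer: Reachable cells: 46

Derivation:
BFS flood-fill from (x=0, y=1):
  Distance 0: (x=0, y=1)
  Distance 1: (x=0, y=0), (x=1, y=1), (x=0, y=2)
  Distance 2: (x=1, y=0), (x=2, y=1), (x=1, y=2), (x=0, y=3)
  Distance 3: (x=3, y=1), (x=2, y=2), (x=1, y=3), (x=0, y=4)
  Distance 4: (x=3, y=0), (x=4, y=1), (x=3, y=2), (x=2, y=3), (x=0, y=5)
  Distance 5: (x=4, y=0), (x=4, y=2), (x=3, y=3), (x=2, y=4), (x=1, y=5), (x=0, y=6)
  Distance 6: (x=4, y=3), (x=3, y=4), (x=2, y=5), (x=1, y=6), (x=0, y=7)
  Distance 7: (x=4, y=4), (x=2, y=6), (x=1, y=7), (x=0, y=8)
  Distance 8: (x=4, y=5), (x=3, y=6), (x=2, y=7), (x=0, y=9)
  Distance 9: (x=4, y=6), (x=3, y=7), (x=2, y=8), (x=1, y=9)
  Distance 10: (x=4, y=7), (x=3, y=8), (x=2, y=9)
  Distance 11: (x=4, y=8), (x=3, y=9)
  Distance 12: (x=4, y=9)
Total reachable: 46 (grid has 46 open cells total)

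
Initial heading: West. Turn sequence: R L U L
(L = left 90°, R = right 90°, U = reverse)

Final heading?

Answer: Final heading: North

Derivation:
Start: West
  R (right (90° clockwise)) -> North
  L (left (90° counter-clockwise)) -> West
  U (U-turn (180°)) -> East
  L (left (90° counter-clockwise)) -> North
Final: North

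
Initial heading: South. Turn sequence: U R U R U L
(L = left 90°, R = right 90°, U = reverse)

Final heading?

Answer: Final heading: East

Derivation:
Start: South
  U (U-turn (180°)) -> North
  R (right (90° clockwise)) -> East
  U (U-turn (180°)) -> West
  R (right (90° clockwise)) -> North
  U (U-turn (180°)) -> South
  L (left (90° counter-clockwise)) -> East
Final: East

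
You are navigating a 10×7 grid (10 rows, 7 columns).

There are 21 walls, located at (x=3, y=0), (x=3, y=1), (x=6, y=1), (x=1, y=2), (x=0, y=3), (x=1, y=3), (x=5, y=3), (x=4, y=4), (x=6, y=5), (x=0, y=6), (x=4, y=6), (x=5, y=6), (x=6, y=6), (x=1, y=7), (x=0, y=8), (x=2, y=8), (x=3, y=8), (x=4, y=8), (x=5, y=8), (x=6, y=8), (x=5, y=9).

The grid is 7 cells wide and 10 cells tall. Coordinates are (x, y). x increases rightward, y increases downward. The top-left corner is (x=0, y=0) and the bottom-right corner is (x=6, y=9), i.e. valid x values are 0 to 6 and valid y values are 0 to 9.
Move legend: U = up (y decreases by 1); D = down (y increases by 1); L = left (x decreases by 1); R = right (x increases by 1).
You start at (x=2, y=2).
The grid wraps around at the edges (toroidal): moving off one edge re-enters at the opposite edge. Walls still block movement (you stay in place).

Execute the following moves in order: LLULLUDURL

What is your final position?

Answer: Final position: (x=0, y=0)

Derivation:
Start: (x=2, y=2)
  L (left): blocked, stay at (x=2, y=2)
  L (left): blocked, stay at (x=2, y=2)
  U (up): (x=2, y=2) -> (x=2, y=1)
  L (left): (x=2, y=1) -> (x=1, y=1)
  L (left): (x=1, y=1) -> (x=0, y=1)
  U (up): (x=0, y=1) -> (x=0, y=0)
  D (down): (x=0, y=0) -> (x=0, y=1)
  U (up): (x=0, y=1) -> (x=0, y=0)
  R (right): (x=0, y=0) -> (x=1, y=0)
  L (left): (x=1, y=0) -> (x=0, y=0)
Final: (x=0, y=0)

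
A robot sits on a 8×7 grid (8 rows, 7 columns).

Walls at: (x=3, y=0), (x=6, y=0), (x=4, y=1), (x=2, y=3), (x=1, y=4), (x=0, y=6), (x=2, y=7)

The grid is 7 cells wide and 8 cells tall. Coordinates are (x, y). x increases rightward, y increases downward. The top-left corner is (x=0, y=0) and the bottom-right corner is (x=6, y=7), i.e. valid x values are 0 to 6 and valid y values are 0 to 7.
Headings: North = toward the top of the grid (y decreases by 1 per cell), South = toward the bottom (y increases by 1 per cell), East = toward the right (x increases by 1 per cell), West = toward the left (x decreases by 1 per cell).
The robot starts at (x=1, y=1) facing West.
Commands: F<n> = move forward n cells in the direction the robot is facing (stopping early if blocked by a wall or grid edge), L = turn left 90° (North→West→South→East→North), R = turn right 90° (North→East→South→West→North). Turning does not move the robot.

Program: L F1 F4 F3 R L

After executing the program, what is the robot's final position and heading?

Start: (x=1, y=1), facing West
  L: turn left, now facing South
  F1: move forward 1, now at (x=1, y=2)
  F4: move forward 1/4 (blocked), now at (x=1, y=3)
  F3: move forward 0/3 (blocked), now at (x=1, y=3)
  R: turn right, now facing West
  L: turn left, now facing South
Final: (x=1, y=3), facing South

Answer: Final position: (x=1, y=3), facing South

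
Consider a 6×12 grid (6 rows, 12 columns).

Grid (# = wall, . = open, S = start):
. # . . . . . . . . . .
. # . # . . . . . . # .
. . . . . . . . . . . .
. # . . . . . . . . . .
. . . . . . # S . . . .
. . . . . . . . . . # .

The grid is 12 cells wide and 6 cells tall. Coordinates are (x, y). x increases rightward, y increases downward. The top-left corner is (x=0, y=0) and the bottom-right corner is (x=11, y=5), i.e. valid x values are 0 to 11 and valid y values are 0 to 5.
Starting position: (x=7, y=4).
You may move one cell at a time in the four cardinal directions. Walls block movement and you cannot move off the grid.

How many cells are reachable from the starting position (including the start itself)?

Answer: Reachable cells: 65

Derivation:
BFS flood-fill from (x=7, y=4):
  Distance 0: (x=7, y=4)
  Distance 1: (x=7, y=3), (x=8, y=4), (x=7, y=5)
  Distance 2: (x=7, y=2), (x=6, y=3), (x=8, y=3), (x=9, y=4), (x=6, y=5), (x=8, y=5)
  Distance 3: (x=7, y=1), (x=6, y=2), (x=8, y=2), (x=5, y=3), (x=9, y=3), (x=10, y=4), (x=5, y=5), (x=9, y=5)
  Distance 4: (x=7, y=0), (x=6, y=1), (x=8, y=1), (x=5, y=2), (x=9, y=2), (x=4, y=3), (x=10, y=3), (x=5, y=4), (x=11, y=4), (x=4, y=5)
  Distance 5: (x=6, y=0), (x=8, y=0), (x=5, y=1), (x=9, y=1), (x=4, y=2), (x=10, y=2), (x=3, y=3), (x=11, y=3), (x=4, y=4), (x=3, y=5), (x=11, y=5)
  Distance 6: (x=5, y=0), (x=9, y=0), (x=4, y=1), (x=3, y=2), (x=11, y=2), (x=2, y=3), (x=3, y=4), (x=2, y=5)
  Distance 7: (x=4, y=0), (x=10, y=0), (x=11, y=1), (x=2, y=2), (x=2, y=4), (x=1, y=5)
  Distance 8: (x=3, y=0), (x=11, y=0), (x=2, y=1), (x=1, y=2), (x=1, y=4), (x=0, y=5)
  Distance 9: (x=2, y=0), (x=0, y=2), (x=0, y=4)
  Distance 10: (x=0, y=1), (x=0, y=3)
  Distance 11: (x=0, y=0)
Total reachable: 65 (grid has 65 open cells total)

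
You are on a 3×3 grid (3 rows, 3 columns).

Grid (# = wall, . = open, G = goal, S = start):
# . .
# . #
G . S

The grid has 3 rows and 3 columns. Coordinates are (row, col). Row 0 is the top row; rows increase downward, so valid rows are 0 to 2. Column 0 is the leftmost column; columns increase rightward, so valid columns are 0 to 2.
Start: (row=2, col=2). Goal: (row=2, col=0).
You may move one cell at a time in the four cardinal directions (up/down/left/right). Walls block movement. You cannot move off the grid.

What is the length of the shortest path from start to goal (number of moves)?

BFS from (row=2, col=2) until reaching (row=2, col=0):
  Distance 0: (row=2, col=2)
  Distance 1: (row=2, col=1)
  Distance 2: (row=1, col=1), (row=2, col=0)  <- goal reached here
One shortest path (2 moves): (row=2, col=2) -> (row=2, col=1) -> (row=2, col=0)

Answer: Shortest path length: 2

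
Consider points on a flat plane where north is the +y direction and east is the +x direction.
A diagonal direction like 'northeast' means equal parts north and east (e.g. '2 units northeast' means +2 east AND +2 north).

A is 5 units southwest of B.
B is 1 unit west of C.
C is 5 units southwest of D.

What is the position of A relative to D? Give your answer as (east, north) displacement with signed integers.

Answer: A is at (east=-11, north=-10) relative to D.

Derivation:
Place D at the origin (east=0, north=0).
  C is 5 units southwest of D: delta (east=-5, north=-5); C at (east=-5, north=-5).
  B is 1 unit west of C: delta (east=-1, north=+0); B at (east=-6, north=-5).
  A is 5 units southwest of B: delta (east=-5, north=-5); A at (east=-11, north=-10).
Therefore A relative to D: (east=-11, north=-10).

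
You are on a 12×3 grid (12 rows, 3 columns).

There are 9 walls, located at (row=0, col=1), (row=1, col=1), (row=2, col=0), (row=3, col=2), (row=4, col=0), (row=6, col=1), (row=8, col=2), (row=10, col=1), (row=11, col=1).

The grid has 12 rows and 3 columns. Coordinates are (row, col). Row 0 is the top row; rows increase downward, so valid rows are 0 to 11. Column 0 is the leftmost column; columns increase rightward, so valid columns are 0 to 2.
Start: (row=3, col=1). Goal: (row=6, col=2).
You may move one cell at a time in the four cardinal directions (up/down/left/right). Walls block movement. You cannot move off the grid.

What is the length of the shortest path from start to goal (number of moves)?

BFS from (row=3, col=1) until reaching (row=6, col=2):
  Distance 0: (row=3, col=1)
  Distance 1: (row=2, col=1), (row=3, col=0), (row=4, col=1)
  Distance 2: (row=2, col=2), (row=4, col=2), (row=5, col=1)
  Distance 3: (row=1, col=2), (row=5, col=0), (row=5, col=2)
  Distance 4: (row=0, col=2), (row=6, col=0), (row=6, col=2)  <- goal reached here
One shortest path (4 moves): (row=3, col=1) -> (row=4, col=1) -> (row=4, col=2) -> (row=5, col=2) -> (row=6, col=2)

Answer: Shortest path length: 4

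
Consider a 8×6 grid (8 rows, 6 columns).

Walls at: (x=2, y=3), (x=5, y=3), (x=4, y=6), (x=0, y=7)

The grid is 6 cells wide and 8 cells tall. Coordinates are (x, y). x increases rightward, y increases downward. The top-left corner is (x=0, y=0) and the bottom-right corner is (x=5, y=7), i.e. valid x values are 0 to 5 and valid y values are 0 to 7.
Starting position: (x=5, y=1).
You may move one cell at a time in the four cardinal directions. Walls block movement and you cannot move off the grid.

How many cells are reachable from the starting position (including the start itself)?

Answer: Reachable cells: 44

Derivation:
BFS flood-fill from (x=5, y=1):
  Distance 0: (x=5, y=1)
  Distance 1: (x=5, y=0), (x=4, y=1), (x=5, y=2)
  Distance 2: (x=4, y=0), (x=3, y=1), (x=4, y=2)
  Distance 3: (x=3, y=0), (x=2, y=1), (x=3, y=2), (x=4, y=3)
  Distance 4: (x=2, y=0), (x=1, y=1), (x=2, y=2), (x=3, y=3), (x=4, y=4)
  Distance 5: (x=1, y=0), (x=0, y=1), (x=1, y=2), (x=3, y=4), (x=5, y=4), (x=4, y=5)
  Distance 6: (x=0, y=0), (x=0, y=2), (x=1, y=3), (x=2, y=4), (x=3, y=5), (x=5, y=5)
  Distance 7: (x=0, y=3), (x=1, y=4), (x=2, y=5), (x=3, y=6), (x=5, y=6)
  Distance 8: (x=0, y=4), (x=1, y=5), (x=2, y=6), (x=3, y=7), (x=5, y=7)
  Distance 9: (x=0, y=5), (x=1, y=6), (x=2, y=7), (x=4, y=7)
  Distance 10: (x=0, y=6), (x=1, y=7)
Total reachable: 44 (grid has 44 open cells total)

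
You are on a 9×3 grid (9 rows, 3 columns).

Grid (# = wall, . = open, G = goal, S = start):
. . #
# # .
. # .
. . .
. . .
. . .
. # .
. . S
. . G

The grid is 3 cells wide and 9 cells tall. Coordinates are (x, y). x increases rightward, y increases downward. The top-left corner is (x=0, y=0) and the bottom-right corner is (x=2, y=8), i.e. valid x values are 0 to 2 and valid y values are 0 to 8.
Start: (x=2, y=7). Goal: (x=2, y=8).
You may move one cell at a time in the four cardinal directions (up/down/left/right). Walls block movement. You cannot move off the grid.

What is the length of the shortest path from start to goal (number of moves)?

BFS from (x=2, y=7) until reaching (x=2, y=8):
  Distance 0: (x=2, y=7)
  Distance 1: (x=2, y=6), (x=1, y=7), (x=2, y=8)  <- goal reached here
One shortest path (1 moves): (x=2, y=7) -> (x=2, y=8)

Answer: Shortest path length: 1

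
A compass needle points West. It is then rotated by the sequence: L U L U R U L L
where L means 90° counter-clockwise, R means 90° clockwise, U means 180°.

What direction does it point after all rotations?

Start: West
  L (left (90° counter-clockwise)) -> South
  U (U-turn (180°)) -> North
  L (left (90° counter-clockwise)) -> West
  U (U-turn (180°)) -> East
  R (right (90° clockwise)) -> South
  U (U-turn (180°)) -> North
  L (left (90° counter-clockwise)) -> West
  L (left (90° counter-clockwise)) -> South
Final: South

Answer: Final heading: South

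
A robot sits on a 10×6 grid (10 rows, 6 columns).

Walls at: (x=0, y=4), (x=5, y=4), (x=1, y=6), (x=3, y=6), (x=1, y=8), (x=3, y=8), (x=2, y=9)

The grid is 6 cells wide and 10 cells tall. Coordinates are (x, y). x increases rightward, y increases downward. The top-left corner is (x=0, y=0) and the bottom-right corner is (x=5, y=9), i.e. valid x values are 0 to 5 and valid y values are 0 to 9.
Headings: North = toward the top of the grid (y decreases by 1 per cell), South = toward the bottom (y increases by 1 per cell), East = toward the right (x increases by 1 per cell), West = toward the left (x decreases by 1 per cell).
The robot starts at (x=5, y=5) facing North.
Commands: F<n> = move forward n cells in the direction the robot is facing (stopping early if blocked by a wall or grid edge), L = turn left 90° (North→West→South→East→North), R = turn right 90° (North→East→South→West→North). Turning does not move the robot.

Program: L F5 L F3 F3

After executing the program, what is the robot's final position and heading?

Answer: Final position: (x=0, y=9), facing South

Derivation:
Start: (x=5, y=5), facing North
  L: turn left, now facing West
  F5: move forward 5, now at (x=0, y=5)
  L: turn left, now facing South
  F3: move forward 3, now at (x=0, y=8)
  F3: move forward 1/3 (blocked), now at (x=0, y=9)
Final: (x=0, y=9), facing South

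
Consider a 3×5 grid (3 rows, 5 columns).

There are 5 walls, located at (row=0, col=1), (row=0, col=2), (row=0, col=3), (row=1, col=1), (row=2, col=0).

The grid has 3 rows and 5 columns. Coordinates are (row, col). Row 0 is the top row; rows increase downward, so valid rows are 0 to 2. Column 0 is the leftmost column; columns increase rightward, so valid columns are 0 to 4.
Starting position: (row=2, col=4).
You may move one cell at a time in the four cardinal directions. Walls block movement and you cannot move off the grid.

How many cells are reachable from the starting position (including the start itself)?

BFS flood-fill from (row=2, col=4):
  Distance 0: (row=2, col=4)
  Distance 1: (row=1, col=4), (row=2, col=3)
  Distance 2: (row=0, col=4), (row=1, col=3), (row=2, col=2)
  Distance 3: (row=1, col=2), (row=2, col=1)
Total reachable: 8 (grid has 10 open cells total)

Answer: Reachable cells: 8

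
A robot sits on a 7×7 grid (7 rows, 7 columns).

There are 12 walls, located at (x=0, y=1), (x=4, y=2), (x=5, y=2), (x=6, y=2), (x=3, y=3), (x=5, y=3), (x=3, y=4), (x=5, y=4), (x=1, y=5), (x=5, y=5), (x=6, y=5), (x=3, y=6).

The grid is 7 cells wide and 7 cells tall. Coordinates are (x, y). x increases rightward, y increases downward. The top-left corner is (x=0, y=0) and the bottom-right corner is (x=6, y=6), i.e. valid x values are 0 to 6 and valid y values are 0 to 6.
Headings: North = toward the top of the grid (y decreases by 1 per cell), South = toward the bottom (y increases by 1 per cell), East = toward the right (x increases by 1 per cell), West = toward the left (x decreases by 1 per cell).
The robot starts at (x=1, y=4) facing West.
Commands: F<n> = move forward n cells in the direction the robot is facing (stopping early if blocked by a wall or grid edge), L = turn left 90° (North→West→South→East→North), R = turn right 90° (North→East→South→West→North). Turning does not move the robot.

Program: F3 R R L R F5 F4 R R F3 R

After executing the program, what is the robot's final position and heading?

Start: (x=1, y=4), facing West
  F3: move forward 1/3 (blocked), now at (x=0, y=4)
  R: turn right, now facing North
  R: turn right, now facing East
  L: turn left, now facing North
  R: turn right, now facing East
  F5: move forward 2/5 (blocked), now at (x=2, y=4)
  F4: move forward 0/4 (blocked), now at (x=2, y=4)
  R: turn right, now facing South
  R: turn right, now facing West
  F3: move forward 2/3 (blocked), now at (x=0, y=4)
  R: turn right, now facing North
Final: (x=0, y=4), facing North

Answer: Final position: (x=0, y=4), facing North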